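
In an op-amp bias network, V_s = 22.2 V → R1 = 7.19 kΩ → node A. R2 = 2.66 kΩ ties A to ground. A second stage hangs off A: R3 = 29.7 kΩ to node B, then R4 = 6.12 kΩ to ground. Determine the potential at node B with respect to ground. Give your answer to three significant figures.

V_B ≈ 0.972 V

Looking into the second stage from A: R3 + R4 = 35.82 kΩ appears in parallel with R2.
R2 ‖ (R3+R4) = 2.476 kΩ.
So V_A = 22.2 × 0.2562 = 5.687 V.
V_B = V_A × 0.1709 = 0.9716 V.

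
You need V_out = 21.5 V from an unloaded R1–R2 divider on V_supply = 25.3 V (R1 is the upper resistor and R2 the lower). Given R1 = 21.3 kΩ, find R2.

Required fraction k = V_out/V_supply = 0.8498.
R2 = R1 · 0.8498/(1 − 0.8498) = 120.5 kΩ.

R2 ≈ 121 kΩ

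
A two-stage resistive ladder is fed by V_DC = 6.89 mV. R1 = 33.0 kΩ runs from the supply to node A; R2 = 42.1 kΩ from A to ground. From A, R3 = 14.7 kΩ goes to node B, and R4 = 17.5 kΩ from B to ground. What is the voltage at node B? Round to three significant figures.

V_B ≈ 1.33 mV

The second stage (R3 + R4 = 32.20 kΩ) loads node A in parallel with R2.
R2 ‖ (R3+R4) = 18.25 kΩ.
V_A = 6.89 × 18.25/(33.0 + 18.25) = 2.453 mV.
Then the unloaded second divider: V_B = V_A × R4/(R3+R4) = 2.453 × 0.5435 = 1.333 mV.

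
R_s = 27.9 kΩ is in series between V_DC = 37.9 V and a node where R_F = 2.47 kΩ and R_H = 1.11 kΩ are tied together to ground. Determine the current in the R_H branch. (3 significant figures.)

I ≈ 0.912 mA

Combine the parallel branches: R_p = (1/2.47 + 1/1.11)⁻¹ = 0.7658 kΩ.
V_A by voltage divider: V_A = 37.9 × 0.7658/(27.9 + 0.7658) = 1.013 V.
Branch current I = V_A/R_H = 1.013/1.11 = 0.9122 mA.
(Check via current divider: I_total = 1.322 mA; share G_k/ΣG = 0.6899 → same result.)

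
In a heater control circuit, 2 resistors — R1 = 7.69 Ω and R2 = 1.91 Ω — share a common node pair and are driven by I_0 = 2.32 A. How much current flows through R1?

I ≈ 0.462 A

With just two branches, the current splits inversely with resistance.
So I = 2.32 × 1.91/9.600 = 0.4616 A.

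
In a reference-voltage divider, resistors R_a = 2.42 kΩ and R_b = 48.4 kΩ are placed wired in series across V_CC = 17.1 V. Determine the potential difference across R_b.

Total series resistance ΣR = 2.42 + 48.4 = 50.82 kΩ.
Voltage divider: V = V_CC · (48.40 / 50.82) = 17.1 × 0.9524 = 16.29 V.

V ≈ 16.3 V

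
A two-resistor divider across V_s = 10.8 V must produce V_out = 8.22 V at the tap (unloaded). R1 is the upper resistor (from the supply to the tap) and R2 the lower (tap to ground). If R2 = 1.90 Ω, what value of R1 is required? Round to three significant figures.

The divider ratio is R2/(R1+R2) = 8.22/10.8 = 0.7611.
So R1 = R2 · (V_s/V_out − 1) = 1.90 × (10.8/8.22 − 1) = 1.90 × 0.3139 = 0.5964 Ω.

R1 ≈ 0.596 Ω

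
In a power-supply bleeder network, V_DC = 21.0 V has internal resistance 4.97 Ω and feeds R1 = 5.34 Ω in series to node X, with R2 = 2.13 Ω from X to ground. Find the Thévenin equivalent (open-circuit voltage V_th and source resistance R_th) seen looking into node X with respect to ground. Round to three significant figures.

R1' = 4.97 + 5.34 = 10.31 Ω (source resistance + R1).
With X open, the divider is unloaded: V_th = 21.0 × 2.13/12.44 = 3.596 V.
Zeroing V_DC shorts the top of R1' to ground, so R_th = R1' ‖ R2 = 1.765 Ω.

V_th ≈ 3.60 V, R_th ≈ 1.77 Ω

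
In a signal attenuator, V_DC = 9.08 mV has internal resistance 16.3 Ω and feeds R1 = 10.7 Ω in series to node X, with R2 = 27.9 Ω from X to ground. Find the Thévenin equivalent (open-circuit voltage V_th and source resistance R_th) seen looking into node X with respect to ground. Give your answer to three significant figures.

R1' = 16.3 + 10.7 = 27.00 Ω (source resistance + R1).
With X open, the divider is unloaded: V_th = 9.08 × 27.9/54.90 = 4.614 mV.
Looking into X with the source shorted: R_th = R1'·R2/(R1'+R2) = 27.00 × 27.9/54.90 = 13.72 Ω.

V_th ≈ 4.61 mV, R_th ≈ 13.7 Ω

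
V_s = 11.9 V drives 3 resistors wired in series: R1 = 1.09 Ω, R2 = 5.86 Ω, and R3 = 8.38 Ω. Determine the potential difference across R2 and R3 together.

V ≈ 11.1 V

ΣR = 1.09 + 5.86 + 8.38 = 15.33 Ω.
R_{R2..R3} = 5.86 + 8.38 = 14.24 Ω.
V = V_s · R/ΣR = 11.9 × 0.9289 = 11.05 V.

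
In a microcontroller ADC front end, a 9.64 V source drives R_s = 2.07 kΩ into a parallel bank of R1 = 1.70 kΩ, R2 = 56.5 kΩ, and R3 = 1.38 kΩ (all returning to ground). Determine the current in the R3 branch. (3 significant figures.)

Equivalent of the parallel group: R_p = 0.7516 kΩ.
V_A by voltage divider: V_A = 9.64 × 0.7516/(2.07 + 0.7516) = 2.568 V.
Branch current I = V_A/R3 = 2.568/1.38 = 1.861 mA.

I ≈ 1.86 mA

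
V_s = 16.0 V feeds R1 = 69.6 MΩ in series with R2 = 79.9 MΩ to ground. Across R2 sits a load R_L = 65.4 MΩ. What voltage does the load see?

R2 ‖ R_L = (79.9 × 65.4)/(79.9 + 65.4) = 35.96 MΩ.
Now apply the divider: V_out = 16.0 × 0.3407 = 5.451 V.

V_out ≈ 5.45 V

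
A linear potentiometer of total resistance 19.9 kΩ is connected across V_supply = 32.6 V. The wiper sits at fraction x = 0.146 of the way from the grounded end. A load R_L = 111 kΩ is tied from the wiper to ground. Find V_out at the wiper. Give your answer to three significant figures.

V_out ≈ 4.66 V

The pot divides into 16.99 kΩ above the wiper and 2.905 kΩ below.
(x·R_p) ‖ R_L = 2.831 kΩ.
Then V_out = V_supply · 2.831/(16.99 + 2.831) = 4.656 V.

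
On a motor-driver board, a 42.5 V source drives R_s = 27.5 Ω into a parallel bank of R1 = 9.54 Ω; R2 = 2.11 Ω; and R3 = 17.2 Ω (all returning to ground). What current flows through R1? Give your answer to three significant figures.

Equivalent of the parallel group: R_p = 1.570 Ω.
V_A = 42.5 × 1.570/29.07 = 2.295 V.
Branch current I = V_A/R1 = 2.295/9.54 = 0.2406 A.
(Equivalently: I_total = 1.462 A, then current-divider fraction G_k/ΣG = 0.1646.)

I ≈ 0.241 A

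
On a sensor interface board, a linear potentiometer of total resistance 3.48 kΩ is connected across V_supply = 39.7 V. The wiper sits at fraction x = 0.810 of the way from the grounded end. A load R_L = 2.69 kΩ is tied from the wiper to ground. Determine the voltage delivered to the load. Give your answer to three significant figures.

V_out ≈ 26.8 V

The pot divides into 0.6612 kΩ above the wiper and 2.819 kΩ below.
Lower segment in parallel with the load: 2.819 ‖ 2.69 = 1.376 kΩ.
Then V_out = V_supply · 1.376/(0.6612 + 1.376) = 26.82 V.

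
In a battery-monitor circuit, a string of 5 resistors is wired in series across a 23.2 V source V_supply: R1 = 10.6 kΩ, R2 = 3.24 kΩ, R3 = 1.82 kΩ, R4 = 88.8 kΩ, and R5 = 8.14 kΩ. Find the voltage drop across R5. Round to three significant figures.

V ≈ 1.68 V

ΣR = 10.6 + 3.24 + 1.82 + 88.8 + 8.14 = 112.6 kΩ.
By the voltage-divider rule, V = 23.2 × 8.140/112.6 = 1.677 V.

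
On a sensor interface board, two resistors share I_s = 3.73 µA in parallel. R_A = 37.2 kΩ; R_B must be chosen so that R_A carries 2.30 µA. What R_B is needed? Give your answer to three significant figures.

The fraction through R_A equals R_B/(R_A+R_B).
2.30/3.73 = R_B/(R_A + R_B) → R_B = R_A · (0.6166)/(1 − 0.6166) = 37.2 × 1.608 = 59.83 kΩ.

R_B ≈ 59.8 kΩ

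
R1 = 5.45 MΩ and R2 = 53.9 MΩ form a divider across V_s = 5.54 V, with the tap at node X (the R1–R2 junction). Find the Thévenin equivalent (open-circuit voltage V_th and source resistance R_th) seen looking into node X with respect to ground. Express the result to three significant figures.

With X open, the divider is unloaded: V_th = 5.54 × 53.9/59.35 = 5.031 V.
With V_s suppressed (replaced by a short), R_th = R1 ‖ R2 = (5.450 × 53.9)/(5.450 + 53.9) = 4.950 MΩ.

V_th ≈ 5.03 V, R_th ≈ 4.95 MΩ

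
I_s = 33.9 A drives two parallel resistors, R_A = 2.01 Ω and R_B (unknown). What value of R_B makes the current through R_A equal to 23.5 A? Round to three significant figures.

Two-branch current divider: I_A = I_s · R_B/(R_A + R_B).
With f = 0.6932, R_B = R_A · f/(1−f) = 2.01 × 2.260 = 4.542 Ω.

R_B ≈ 4.54 Ω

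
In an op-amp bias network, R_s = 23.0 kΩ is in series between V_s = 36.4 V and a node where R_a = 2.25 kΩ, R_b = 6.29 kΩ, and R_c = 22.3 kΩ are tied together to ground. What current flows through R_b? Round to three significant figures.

Combine the parallel branches: R_p = (1/2.25 + 1/6.29 + 1/22.3)⁻¹ = 1.543 kΩ.
Node voltage V_A = V_s · R_p/(R_s + R_p) = 36.4 × 0.06285 = 2.288 V.
I(R_b) = V_A / R_b = 2.288/6.29 = 0.3637 mA.

I ≈ 0.364 mA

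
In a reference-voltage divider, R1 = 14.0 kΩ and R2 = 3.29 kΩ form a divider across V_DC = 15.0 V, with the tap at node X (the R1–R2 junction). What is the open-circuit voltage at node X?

With X open, the divider is unloaded: V_th = 15.0 × 3.29/17.29 = 2.854 V.

V_th ≈ 2.85 V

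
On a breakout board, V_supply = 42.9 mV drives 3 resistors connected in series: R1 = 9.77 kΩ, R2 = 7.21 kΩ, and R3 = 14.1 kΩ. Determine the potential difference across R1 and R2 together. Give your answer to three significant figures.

V ≈ 23.4 mV

ΣR = 9.77 + 7.21 + 14.1 = 31.08 kΩ.
R_{R1..R2} = 9.77 + 7.21 = 16.98 kΩ.
By the voltage-divider rule, V = 42.9 × 16.98/31.08 = 23.44 mV.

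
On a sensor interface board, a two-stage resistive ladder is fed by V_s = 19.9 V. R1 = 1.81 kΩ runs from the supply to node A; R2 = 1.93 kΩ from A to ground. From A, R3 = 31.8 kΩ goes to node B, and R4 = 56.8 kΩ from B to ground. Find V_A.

Node A sees R2 in parallel with the series input of stage 2, R3 + R4 = 88.60 kΩ.
Effective lower resistance at A: R2 ‖ 88.60 = 1.889 kΩ.
So V_A = 19.9 × 0.5107 = 10.16 V.

V_A ≈ 10.2 V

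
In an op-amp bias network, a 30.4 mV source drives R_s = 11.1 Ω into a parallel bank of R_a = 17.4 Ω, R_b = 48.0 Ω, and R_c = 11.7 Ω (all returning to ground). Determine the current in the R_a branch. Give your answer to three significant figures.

I ≈ 0.620 mA

Equivalent of the parallel group: R_p = 6.106 Ω.
Node voltage V_A = V_in · R_p/(R_s + R_p) = 30.4 × 0.3549 = 10.79 mV.
I(R_a) = V_A / R_a = 10.79/17.4 = 0.6200 mA.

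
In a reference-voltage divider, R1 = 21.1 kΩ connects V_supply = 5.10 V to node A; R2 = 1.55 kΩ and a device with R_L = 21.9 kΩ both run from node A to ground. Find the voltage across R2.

R2 ‖ R_L = (1.55 × 21.9)/(1.55 + 21.9) = 1.448 kΩ.
Now apply the divider: V_out = 5.10 × 0.06420 = 0.3274 V.

V_out ≈ 0.327 V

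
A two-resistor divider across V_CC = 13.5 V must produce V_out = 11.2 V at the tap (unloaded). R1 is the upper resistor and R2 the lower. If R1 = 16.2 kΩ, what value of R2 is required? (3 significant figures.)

Required fraction k = V_out/V_CC = 0.8296.
R2 = R1 · 0.8296/(1 − 0.8296) = 78.89 kΩ.

R2 ≈ 78.9 kΩ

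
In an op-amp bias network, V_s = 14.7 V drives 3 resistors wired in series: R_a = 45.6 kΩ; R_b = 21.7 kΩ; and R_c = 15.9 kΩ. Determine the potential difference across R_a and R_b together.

ΣR = 45.6 + 21.7 + 15.9 = 83.20 kΩ.
R_{R_a..R_b} = 45.6 + 21.7 = 67.30 kΩ.
By the voltage-divider rule, V = 14.7 × 67.30/83.20 = 11.89 V.

V ≈ 11.9 V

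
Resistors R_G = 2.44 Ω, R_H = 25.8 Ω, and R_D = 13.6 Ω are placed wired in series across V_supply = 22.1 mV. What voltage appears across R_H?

V ≈ 13.6 mV

Total series resistance ΣR = 2.44 + 25.8 + 13.6 = 41.84 Ω.
By the voltage-divider rule, V = 22.1 × 25.80/41.84 = 13.63 mV.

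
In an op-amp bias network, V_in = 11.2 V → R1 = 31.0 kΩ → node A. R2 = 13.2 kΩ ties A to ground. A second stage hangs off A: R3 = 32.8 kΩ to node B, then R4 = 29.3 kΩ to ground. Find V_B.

V_B ≈ 1.37 V

The second stage (R3 + R4 = 62.10 kΩ) loads node A in parallel with R2.
R2 ‖ (R3+R4) = 10.89 kΩ.
First divider: V_A = V_in · 10.89/(31.0 + 10.89) = 2.911 V.
Stage 2 is unloaded, so V_B = V_A · R4/(R3+R4) = 2.911 × 29.3/62.10 = 1.373 V.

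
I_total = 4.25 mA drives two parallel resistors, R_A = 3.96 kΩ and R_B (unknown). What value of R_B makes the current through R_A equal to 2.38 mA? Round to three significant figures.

Two-branch current divider: I_A = I_total · R_B/(R_A + R_B).
With f = 0.5600, R_B = R_A · f/(1−f) = 3.96 × 1.273 = 5.040 kΩ.

R_B ≈ 5.04 kΩ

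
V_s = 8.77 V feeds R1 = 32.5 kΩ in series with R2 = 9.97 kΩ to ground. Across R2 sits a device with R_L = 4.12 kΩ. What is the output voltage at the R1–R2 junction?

R2 ‖ R_L = (9.97 × 4.12)/(9.97 + 4.12) = 2.915 kΩ.
Now apply the divider: V_out = 8.77 × 0.08232 = 0.7219 V.
(Unloaded it would be 2.06 V; the load pulls it down.)

V_out ≈ 0.722 V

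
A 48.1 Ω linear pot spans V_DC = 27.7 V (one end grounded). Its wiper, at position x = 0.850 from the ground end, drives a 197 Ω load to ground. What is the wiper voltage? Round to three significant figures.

V_out ≈ 22.8 V

Lower segment x·R_p = 40.88 Ω; upper segment (1−x)·R_p = 7.215 Ω.
R_L loads the lower segment: effective lower R = 33.86 Ω.
V_out = 27.7 × 33.86/(7.215 + 33.86) = 22.83 V.
(Unloaded: V_out = x·V_DC = 23.5 V.)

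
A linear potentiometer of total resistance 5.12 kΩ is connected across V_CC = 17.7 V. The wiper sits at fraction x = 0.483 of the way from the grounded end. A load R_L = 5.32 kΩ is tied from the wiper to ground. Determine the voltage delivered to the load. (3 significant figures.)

V_out ≈ 6.89 V

The pot divides into 2.647 kΩ above the wiper and 2.473 kΩ below.
(x·R_p) ‖ R_L = 1.688 kΩ.
Loaded-divider output: V_out = 17.7 × 0.3894 = 6.893 V.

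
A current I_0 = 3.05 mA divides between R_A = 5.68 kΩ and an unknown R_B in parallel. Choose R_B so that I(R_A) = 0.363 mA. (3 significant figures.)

R_B ≈ 0.767 kΩ

The fraction through R_A equals R_B/(R_A+R_B).
0.363/3.05 = R_B/(R_A + R_B) → R_B = R_A · (0.1190)/(1 − 0.1190) = 5.68 × 0.1351 = 0.7673 kΩ.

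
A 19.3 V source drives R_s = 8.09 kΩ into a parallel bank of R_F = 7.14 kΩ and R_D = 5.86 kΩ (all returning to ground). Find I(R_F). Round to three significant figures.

Combine the parallel branches: R_p = (1/7.14 + 1/5.86)⁻¹ = 3.218 kΩ.
Node voltage V_A = V_supply · R_p/(R_s + R_p) = 19.3 × 0.2846 = 5.493 V.
I(R_F) = V_A / R_F = 5.493/7.14 = 0.7693 mA.

I ≈ 0.769 mA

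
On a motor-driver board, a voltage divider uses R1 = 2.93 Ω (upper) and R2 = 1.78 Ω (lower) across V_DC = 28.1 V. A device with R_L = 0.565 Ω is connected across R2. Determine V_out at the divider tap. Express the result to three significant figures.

V_out ≈ 3.59 V

First combine the lower leg with the load: R2 ‖ R_L = 0.4289 Ω.
Then V_out = V_DC · R2'/(R1 + R2') = 28.1 × 0.4289/3.359 = 3.588 V.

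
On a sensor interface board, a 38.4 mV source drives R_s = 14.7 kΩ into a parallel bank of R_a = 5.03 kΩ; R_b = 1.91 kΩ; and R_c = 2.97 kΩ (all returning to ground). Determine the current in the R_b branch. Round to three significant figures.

I ≈ 1.21 µA

Combine the parallel branches: R_p = (1/5.03 + 1/1.91 + 1/2.97)⁻¹ = 0.9442 kΩ.
V_A = 38.4 × 0.9442/15.64 = 2.318 mV.
Branch current I = V_A/R_b = 2.318/1.91 = 1.213 µA.
(Check via current divider: I_total = 2.455 µA; share G_k/ΣG = 0.4944 → same result.)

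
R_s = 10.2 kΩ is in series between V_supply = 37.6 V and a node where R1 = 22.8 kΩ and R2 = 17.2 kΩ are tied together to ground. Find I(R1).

I ≈ 0.808 mA

Parallel bank: R_p = 1/(1/22.8 + 1/17.2) = 9.804 kΩ.
Node voltage V_A = V_supply · R_p/(R_s + R_p) = 37.6 × 0.4901 = 18.43 V.
I(R1) = V_A / R1 = 18.43/22.8 = 0.8082 mA.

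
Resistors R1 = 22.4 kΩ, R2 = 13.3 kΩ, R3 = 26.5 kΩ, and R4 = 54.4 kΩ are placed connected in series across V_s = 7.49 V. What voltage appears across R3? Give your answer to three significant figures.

Total series resistance ΣR = 22.4 + 13.3 + 26.5 + 54.4 = 116.6 kΩ.
Voltage divider: V = V_s · (26.50 / 116.6) = 7.49 × 0.2273 = 1.702 V.

V ≈ 1.70 V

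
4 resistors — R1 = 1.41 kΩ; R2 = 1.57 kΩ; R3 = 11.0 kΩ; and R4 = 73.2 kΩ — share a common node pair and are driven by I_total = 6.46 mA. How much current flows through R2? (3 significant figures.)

Conductances: ΣG = 1/1.41 + 1/1.57 + 1/11.0 + 1/73.2 = 1.451 (1/kΩ).
By the current-divider rule, I = I_total · G_k/ΣG = 6.46 × 0.4390 = 2.836 mA.

I ≈ 2.84 mA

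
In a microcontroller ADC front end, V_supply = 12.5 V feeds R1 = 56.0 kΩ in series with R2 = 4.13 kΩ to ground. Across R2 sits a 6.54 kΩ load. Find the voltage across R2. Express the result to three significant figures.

V_out ≈ 0.541 V

The load sits in parallel with R2, giving an effective lower resistance R2' = R2·R_L/(R2+R_L) = 2.531 kΩ.
Then V_out = V_supply · R2'/(R1 + R2') = 12.5 × 2.531/58.53 = 0.5406 V.
(Unloaded it would be 0.859 V; the load pulls it down.)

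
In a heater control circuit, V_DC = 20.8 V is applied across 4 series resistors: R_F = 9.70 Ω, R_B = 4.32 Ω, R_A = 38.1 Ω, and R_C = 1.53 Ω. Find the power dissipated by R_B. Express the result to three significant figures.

P ≈ 0.649 W

The common current is I = 20.8/53.65 = 0.3877 A.
V(R_B) = I·R = 1.675 V; P = V·I = 1.675 × 0.3877 = 0.6493 W.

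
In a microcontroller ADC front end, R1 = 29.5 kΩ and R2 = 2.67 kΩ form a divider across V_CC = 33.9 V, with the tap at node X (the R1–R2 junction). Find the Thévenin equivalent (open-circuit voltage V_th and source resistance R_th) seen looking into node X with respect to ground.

V_th ≈ 2.81 V, R_th ≈ 2.45 kΩ

V_th is the unloaded tap voltage: V_CC · R2/(R1+R2) = 33.9 × 0.08300 = 2.814 V.
Looking into X with the source shorted: R_th = R1·R2/(R1+R2) = 29.50 × 2.67/32.17 = 2.448 kΩ.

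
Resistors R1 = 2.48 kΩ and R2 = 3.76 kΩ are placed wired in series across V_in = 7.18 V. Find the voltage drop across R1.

ΣR = 2.48 + 3.76 = 6.240 kΩ.
By the voltage-divider rule, V = 7.18 × 2.480/6.240 = 2.854 V.

V ≈ 2.85 V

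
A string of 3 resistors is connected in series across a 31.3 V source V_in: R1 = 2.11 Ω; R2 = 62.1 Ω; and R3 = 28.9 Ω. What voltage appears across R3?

Series total: ΣR = 2.11 + 62.1 + 28.9 = 93.11 Ω.
By the voltage-divider rule, V = 31.3 × 28.90/93.11 = 9.715 V.

V ≈ 9.72 V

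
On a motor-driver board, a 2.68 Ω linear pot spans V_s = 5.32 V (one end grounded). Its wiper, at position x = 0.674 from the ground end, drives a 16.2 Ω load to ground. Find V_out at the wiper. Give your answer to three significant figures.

V_out ≈ 3.46 V

Lower segment x·R_p = 1.806 Ω; upper segment (1−x)·R_p = 0.8737 Ω.
R_L loads the lower segment: effective lower R = 1.625 Ω.
Then V_out = V_s · 1.625/(0.8737 + 1.625) = 3.460 V.
(Unloaded: V_out = x·V_s = 3.59 V.)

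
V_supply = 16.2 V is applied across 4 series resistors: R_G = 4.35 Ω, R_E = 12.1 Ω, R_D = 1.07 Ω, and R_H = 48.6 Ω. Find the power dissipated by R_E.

P ≈ 0.726 W

The common current is I = 16.2/66.12 = 0.2450 A.
P = I²R = 0.06003 × 12.1 = 0.7264 W.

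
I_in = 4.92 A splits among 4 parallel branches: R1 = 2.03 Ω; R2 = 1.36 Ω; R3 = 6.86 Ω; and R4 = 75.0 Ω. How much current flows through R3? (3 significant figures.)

ΣG = 1/2.03 + 1/1.36 + 1/6.86 + 1/75.0 = 1.387.
R3 takes the fraction G_k/ΣG = 0.1458/1.387 = 0.1051, so I = 4.92 × 0.1051 = 0.5171 A.

I ≈ 0.517 A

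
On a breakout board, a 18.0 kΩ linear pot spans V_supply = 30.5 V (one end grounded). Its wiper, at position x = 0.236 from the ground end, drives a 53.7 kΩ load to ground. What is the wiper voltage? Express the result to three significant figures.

The pot divides into 13.75 kΩ above the wiper and 4.248 kΩ below.
(x·R_p) ‖ R_L = 3.937 kΩ.
Loaded-divider output: V_out = 30.5 × 0.2225 = 6.788 V.
(Unloaded: V_out = x·V_supply = 7.20 V.)

V_out ≈ 6.79 V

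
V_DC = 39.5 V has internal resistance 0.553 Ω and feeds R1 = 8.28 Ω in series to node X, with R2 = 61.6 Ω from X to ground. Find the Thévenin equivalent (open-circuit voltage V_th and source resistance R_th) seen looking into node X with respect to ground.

V_th ≈ 34.5 V, R_th ≈ 7.73 Ω

R1' = 0.553 + 8.28 = 8.833 Ω (source resistance + R1).
Open-circuit (no load on X): V_th = V_DC · R2/(R1' + R2) = 39.5 × 61.6/(8.833 + 61.6) = 34.55 V.
Zeroing V_DC shorts the top of R1' to ground, so R_th = R1' ‖ R2 = 7.725 Ω.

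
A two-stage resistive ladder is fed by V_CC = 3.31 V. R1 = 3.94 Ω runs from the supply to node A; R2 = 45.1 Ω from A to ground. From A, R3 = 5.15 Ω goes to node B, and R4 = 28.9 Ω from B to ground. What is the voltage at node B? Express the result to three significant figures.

Looking into the second stage from A: R3 + R4 = 34.05 Ω appears in parallel with R2.
R2 ‖ (R3+R4) = 19.40 Ω.
So V_A = 3.31 × 0.8312 = 2.751 V.
Then the unloaded second divider: V_B = V_A × R4/(R3+R4) = 2.751 × 0.8488 = 2.335 V.

V_B ≈ 2.34 V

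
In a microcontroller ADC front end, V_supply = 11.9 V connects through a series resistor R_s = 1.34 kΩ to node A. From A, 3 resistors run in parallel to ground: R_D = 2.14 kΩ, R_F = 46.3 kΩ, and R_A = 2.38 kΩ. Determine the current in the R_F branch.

I ≈ 0.116 mA

Equivalent of the parallel group: R_p = 1.100 kΩ.
Node voltage V_A = V_supply · R_p/(R_s + R_p) = 11.9 × 0.4508 = 5.365 V.
I(R_F) = V_A / R_F = 5.365/46.3 = 0.1159 mA.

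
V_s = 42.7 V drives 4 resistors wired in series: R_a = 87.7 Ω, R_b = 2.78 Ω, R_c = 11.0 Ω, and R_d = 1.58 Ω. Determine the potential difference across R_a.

ΣR = 87.7 + 2.78 + 11.0 + 1.58 = 103.1 Ω.
V = V_s · R/ΣR = 42.7 × 0.8510 = 36.34 V.

V ≈ 36.3 V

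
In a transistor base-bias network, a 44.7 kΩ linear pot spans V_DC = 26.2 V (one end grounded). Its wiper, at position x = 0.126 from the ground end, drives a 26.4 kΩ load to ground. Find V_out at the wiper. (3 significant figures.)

V_out ≈ 2.78 V

Split the track: R_lower = x·R_p = 5.632 kΩ, R_upper = (1−x)·R_p = 39.07 kΩ.
R_L loads the lower segment: effective lower R = 4.642 kΩ.
Then V_out = V_DC · 4.642/(39.07 + 4.642) = 2.782 V.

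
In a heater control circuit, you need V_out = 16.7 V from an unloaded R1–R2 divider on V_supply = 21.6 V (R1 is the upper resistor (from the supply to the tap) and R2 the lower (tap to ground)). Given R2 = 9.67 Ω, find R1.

Required fraction k = V_out/V_supply = 0.7731.
R1 = R2·(1/k − 1) = 9.67 × 0.2934 = 2.837 Ω.

R1 ≈ 2.84 Ω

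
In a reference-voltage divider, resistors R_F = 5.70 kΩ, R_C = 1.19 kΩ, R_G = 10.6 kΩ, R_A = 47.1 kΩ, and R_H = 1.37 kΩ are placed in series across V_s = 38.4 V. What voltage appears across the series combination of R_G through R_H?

V ≈ 34.4 V

Total series resistance ΣR = 5.70 + 1.19 + 10.6 + 47.1 + 1.37 = 65.96 kΩ.
R_{R_G..R_H} = 10.6 + 47.1 + 1.37 = 59.07 kΩ.
Voltage divider: V = V_s · (59.07 / 65.96) = 38.4 × 0.8955 = 34.39 V.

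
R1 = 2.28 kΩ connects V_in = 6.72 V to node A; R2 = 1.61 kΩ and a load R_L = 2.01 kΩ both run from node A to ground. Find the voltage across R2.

V_out ≈ 1.89 V

R2 ‖ R_L = (1.61 × 2.01)/(1.61 + 2.01) = 0.8940 kΩ.
Now apply the divider: V_out = 6.72 × 0.2817 = 1.893 V.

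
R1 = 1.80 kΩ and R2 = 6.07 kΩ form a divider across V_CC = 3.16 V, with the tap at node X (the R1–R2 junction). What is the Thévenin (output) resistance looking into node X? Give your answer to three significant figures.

R_th ≈ 1.39 kΩ

Zeroing V_CC shorts the top of R1 to ground, so R_th = R1 ‖ R2 = 1.388 kΩ.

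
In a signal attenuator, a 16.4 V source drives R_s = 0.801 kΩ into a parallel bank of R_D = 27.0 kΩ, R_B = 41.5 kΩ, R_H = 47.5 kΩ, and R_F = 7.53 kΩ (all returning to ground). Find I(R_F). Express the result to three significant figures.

Parallel bank: R_p = 1/(1/27.0 + 1/41.5 + 1/47.5 + 1/7.53) = 4.651 kΩ.
V_A by voltage divider: V_A = 16.4 × 4.651/(0.801 + 4.651) = 13.99 V.
I(R_F) = V_A / R_F = 13.99/7.53 = 1.858 mA.

I ≈ 1.86 mA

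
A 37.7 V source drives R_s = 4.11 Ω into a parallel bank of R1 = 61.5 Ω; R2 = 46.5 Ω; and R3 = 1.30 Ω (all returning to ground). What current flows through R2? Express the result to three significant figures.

I ≈ 0.188 A

Parallel bank: R_p = 1/(1/61.5 + 1/46.5 + 1/1.30) = 1.239 Ω.
V_A = 37.7 × 1.239/5.349 = 8.733 V.
Branch current I = V_A/R2 = 8.733/46.5 = 0.1878 A.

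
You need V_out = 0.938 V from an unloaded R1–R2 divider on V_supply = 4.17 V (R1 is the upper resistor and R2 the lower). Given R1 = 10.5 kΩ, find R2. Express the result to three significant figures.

R2 ≈ 3.05 kΩ

Required fraction k = V_out/V_supply = 0.2249.
R2 = R1 · 0.2249/(1 − 0.2249) = 3.047 kΩ.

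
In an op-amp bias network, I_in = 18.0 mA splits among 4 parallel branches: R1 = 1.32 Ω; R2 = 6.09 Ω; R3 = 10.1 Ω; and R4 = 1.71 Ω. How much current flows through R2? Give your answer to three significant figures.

Conductances: ΣG = 1/1.32 + 1/6.09 + 1/10.1 + 1/1.71 = 1.606 (1/Ω).
Current divider: I(R2) = I_in · G_k/ΣG = 18.0 × (0.1642/1.606) = 18.0 × 0.1023 = 1.841 mA.

I ≈ 1.84 mA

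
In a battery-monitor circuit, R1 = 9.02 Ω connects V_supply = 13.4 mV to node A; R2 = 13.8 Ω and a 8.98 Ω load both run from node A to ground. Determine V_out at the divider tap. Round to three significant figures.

First combine the lower leg with the load: R2 ‖ R_L = 5.440 Ω.
Then V_out = V_supply · R2'/(R1 + R2') = 13.4 × 5.440/14.46 = 5.041 mV.
(Unloaded it would be 8.10 mV; the load pulls it down.)

V_out ≈ 5.04 mV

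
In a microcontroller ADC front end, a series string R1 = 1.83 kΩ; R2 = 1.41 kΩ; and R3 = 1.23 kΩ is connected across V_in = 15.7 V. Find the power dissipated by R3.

The common current is I = 15.7/4.470 = 3.512 mA.
P(R3) = I²·R3 = (3.512)² × 1.23 = 15.17 mW.

P ≈ 15.2 mW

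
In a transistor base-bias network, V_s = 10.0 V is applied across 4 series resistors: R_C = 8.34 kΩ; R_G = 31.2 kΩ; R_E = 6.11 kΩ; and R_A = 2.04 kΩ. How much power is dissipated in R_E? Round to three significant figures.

P ≈ 0.269 mW

ΣR = 47.69 kΩ → I = 10.0/47.69 = 0.2097 mA.
P = I²R = 0.04397 × 6.11 = 0.2686 mW.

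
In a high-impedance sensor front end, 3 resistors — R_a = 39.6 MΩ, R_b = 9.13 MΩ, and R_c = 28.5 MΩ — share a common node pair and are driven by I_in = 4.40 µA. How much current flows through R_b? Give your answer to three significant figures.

I ≈ 2.84 µA

Conductances: ΣG = 1/39.6 + 1/9.13 + 1/28.5 = 0.1699 (1/MΩ).
Current divider: I(R_b) = I_in · G_k/ΣG = 4.40 × (0.1095/0.1699) = 4.40 × 0.6448 = 2.837 µA.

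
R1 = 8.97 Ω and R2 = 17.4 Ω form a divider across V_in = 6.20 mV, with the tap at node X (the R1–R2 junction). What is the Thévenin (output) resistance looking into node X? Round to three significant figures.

Looking into X with the source shorted: R_th = R1·R2/(R1+R2) = 8.970 × 17.4/26.37 = 5.919 Ω.

R_th ≈ 5.92 Ω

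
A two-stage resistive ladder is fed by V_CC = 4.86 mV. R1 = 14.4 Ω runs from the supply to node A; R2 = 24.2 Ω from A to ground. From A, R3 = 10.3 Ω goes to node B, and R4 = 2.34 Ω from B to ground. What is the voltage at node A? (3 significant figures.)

Looking into the second stage from A: R3 + R4 = 12.64 Ω appears in parallel with R2.
R2 ‖ (R3+R4) = 8.303 Ω.
V_A = 4.86 × 8.303/(14.4 + 8.303) = 1.777 mV.

V_A ≈ 1.78 mV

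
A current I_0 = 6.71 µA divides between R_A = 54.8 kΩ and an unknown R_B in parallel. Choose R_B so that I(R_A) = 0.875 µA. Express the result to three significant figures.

Two-branch current divider: I_A = I_0 · R_B/(R_A + R_B).
0.875/6.71 = R_B/(R_A + R_B) → R_B = R_A · (0.1304)/(1 − 0.1304) = 54.8 × 0.1500 = 8.218 kΩ.

R_B ≈ 8.22 kΩ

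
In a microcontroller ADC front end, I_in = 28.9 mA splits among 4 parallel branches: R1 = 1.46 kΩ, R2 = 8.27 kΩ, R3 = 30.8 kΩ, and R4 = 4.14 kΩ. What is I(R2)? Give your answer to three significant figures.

Total conductance ΣG = 1/1.46 + 1/8.27 + 1/30.8 + 1/4.14 = 1.080 (units of 1/kΩ).
R2 takes the fraction G_k/ΣG = 0.1209/1.080 = 0.1120, so I = 28.9 × 0.1120 = 3.236 mA.

I ≈ 3.24 mA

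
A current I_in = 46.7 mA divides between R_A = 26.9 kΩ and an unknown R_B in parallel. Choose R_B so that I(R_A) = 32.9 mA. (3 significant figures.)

R_B ≈ 64.1 kΩ

Two-branch current divider: I_A = I_in · R_B/(R_A + R_B).
With f = 0.7045, R_B = R_A · f/(1−f) = 26.9 × 2.384 = 64.13 kΩ.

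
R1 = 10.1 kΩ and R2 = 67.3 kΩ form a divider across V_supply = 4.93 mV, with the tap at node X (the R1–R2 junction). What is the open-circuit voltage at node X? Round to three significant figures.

With X open, the divider is unloaded: V_th = 4.93 × 67.3/77.40 = 4.287 mV.

V_th ≈ 4.29 mV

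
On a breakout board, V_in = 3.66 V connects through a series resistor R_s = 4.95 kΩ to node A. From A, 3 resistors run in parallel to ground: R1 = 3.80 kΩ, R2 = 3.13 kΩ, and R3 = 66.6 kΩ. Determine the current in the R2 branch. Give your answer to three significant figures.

I ≈ 0.295 mA

Combine the parallel branches: R_p = (1/3.80 + 1/3.13 + 1/66.6)⁻¹ = 1.673 kΩ.
V_A = 3.66 × 1.673/6.623 = 0.9246 V.
I(R2) = V_A / R2 = 0.9246/3.13 = 0.2954 mA.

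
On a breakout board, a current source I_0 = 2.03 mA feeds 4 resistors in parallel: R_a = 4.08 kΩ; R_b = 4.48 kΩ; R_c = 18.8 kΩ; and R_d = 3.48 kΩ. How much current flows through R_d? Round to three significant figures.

Total conductance ΣG = 1/4.08 + 1/4.48 + 1/18.8 + 1/3.48 = 0.8089 (units of 1/kΩ).
R_d takes the fraction G_k/ΣG = 0.2874/0.8089 = 0.3553, so I = 2.03 × 0.3553 = 0.7212 mA.

I ≈ 0.721 mA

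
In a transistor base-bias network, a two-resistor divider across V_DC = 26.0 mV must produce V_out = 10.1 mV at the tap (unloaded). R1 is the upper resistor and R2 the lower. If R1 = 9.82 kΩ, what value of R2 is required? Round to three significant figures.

V_out/V_DC = R2/(R1+R2) = 0.3885.
Rearranging, R2 = R1·k/(1−k) = 9.82 × 0.6352 = 6.238 kΩ.

R2 ≈ 6.24 kΩ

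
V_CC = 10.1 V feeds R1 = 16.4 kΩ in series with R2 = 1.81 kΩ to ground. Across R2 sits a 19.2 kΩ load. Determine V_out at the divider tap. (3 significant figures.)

V_out ≈ 0.925 V

R2 ‖ R_L = (1.81 × 19.2)/(1.81 + 19.2) = 1.654 kΩ.
Now apply the divider: V_out = 10.1 × 0.09162 = 0.9253 V.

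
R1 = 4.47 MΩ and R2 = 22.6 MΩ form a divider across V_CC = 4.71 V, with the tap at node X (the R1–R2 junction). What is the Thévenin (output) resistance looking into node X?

Zeroing V_CC shorts the top of R1 to ground, so R_th = R1 ‖ R2 = 3.732 MΩ.

R_th ≈ 3.73 MΩ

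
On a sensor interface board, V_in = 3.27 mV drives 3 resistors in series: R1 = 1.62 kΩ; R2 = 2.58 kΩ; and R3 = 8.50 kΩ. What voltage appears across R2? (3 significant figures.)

ΣR = 1.62 + 2.58 + 8.50 = 12.70 kΩ.
Voltage divider: V = V_in · (2.580 / 12.70) = 3.27 × 0.2031 = 0.6643 mV.

V ≈ 0.664 mV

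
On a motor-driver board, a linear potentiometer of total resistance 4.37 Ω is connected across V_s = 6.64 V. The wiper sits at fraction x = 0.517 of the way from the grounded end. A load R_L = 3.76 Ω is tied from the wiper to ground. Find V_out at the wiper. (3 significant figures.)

Split the track: R_lower = x·R_p = 2.259 Ω, R_upper = (1−x)·R_p = 2.111 Ω.
(x·R_p) ‖ R_L = 1.411 Ω.
Then V_out = V_s · 1.411/(2.111 + 1.411) = 2.661 V.
(Unloaded: V_out = x·V_s = 3.43 V.)

V_out ≈ 2.66 V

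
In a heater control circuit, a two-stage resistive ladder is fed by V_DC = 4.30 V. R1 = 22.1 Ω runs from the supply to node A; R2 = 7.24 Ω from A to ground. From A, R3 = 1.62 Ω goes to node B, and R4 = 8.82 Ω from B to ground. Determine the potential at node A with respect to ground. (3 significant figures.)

The second stage (R3 + R4 = 10.44 Ω) loads node A in parallel with R2.
Effective lower resistance at A: R2 ‖ 10.44 = 4.275 Ω.
So V_A = 4.30 × 0.1621 = 0.6970 V.

V_A ≈ 0.697 V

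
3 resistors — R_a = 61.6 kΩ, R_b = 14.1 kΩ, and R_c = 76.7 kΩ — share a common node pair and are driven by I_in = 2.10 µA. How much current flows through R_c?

I ≈ 0.273 µA

ΣG = 1/61.6 + 1/14.1 + 1/76.7 = 0.1002.
R_c takes the fraction G_k/ΣG = 0.01304/0.1002 = 0.1301, so I = 2.10 × 0.1301 = 0.2733 µA.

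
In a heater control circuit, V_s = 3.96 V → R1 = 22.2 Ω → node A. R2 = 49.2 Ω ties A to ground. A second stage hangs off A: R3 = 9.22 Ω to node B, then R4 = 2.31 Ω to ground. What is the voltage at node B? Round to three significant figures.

V_B ≈ 0.235 V

The second stage (R3 + R4 = 11.53 Ω) loads node A in parallel with R2.
Effective lower resistance at A: R2 ‖ 11.53 = 9.341 Ω.
V_A = 3.96 × 9.341/(22.2 + 9.341) = 1.173 V.
V_B = V_A × 0.2003 = 0.2350 V.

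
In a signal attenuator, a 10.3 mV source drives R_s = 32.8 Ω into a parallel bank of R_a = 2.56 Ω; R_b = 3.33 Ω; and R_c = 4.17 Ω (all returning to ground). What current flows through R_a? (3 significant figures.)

I ≈ 0.128 mA

Parallel bank: R_p = 1/(1/2.56 + 1/3.33 + 1/4.17) = 1.074 Ω.
Node voltage V_A = V_s · R_p/(R_s + R_p) = 10.3 × 0.03172 = 0.3267 mV.
I(R_a) = V_A / R_a = 0.3267/2.56 = 0.1276 mA.
(Check via current divider: I_total = 0.3041 mA; share G_k/ΣG = 0.4197 → same result.)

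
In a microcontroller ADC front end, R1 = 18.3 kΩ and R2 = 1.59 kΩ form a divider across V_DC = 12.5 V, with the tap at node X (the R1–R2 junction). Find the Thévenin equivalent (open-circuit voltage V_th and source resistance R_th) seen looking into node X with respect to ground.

V_th ≈ 0.999 V, R_th ≈ 1.46 kΩ

Open-circuit (no load on X): V_th = V_DC · R2/(R1 + R2) = 12.5 × 1.59/(18.30 + 1.59) = 0.9992 V.
Looking into X with the source shorted: R_th = R1·R2/(R1+R2) = 18.30 × 1.59/19.89 = 1.463 kΩ.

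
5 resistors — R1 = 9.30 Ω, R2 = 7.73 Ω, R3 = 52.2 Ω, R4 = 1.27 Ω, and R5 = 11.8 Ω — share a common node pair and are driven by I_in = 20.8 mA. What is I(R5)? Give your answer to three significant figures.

Conductances: ΣG = 1/9.30 + 1/7.73 + 1/52.2 + 1/1.27 + 1/11.8 = 1.128 (1/Ω).
By the current-divider rule, I = I_in · G_k/ΣG = 20.8 × 0.07512 = 1.562 mA.

I ≈ 1.56 mA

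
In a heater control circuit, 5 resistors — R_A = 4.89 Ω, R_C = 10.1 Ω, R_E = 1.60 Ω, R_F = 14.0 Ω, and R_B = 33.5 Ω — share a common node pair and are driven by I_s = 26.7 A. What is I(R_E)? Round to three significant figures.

Conductances: ΣG = 1/4.89 + 1/10.1 + 1/1.60 + 1/14.0 + 1/33.5 = 1.030 (1/Ω).
R_E takes the fraction G_k/ΣG = 0.6250/1.030 = 0.6069, so I = 26.7 × 0.6069 = 16.20 A.

I ≈ 16.2 A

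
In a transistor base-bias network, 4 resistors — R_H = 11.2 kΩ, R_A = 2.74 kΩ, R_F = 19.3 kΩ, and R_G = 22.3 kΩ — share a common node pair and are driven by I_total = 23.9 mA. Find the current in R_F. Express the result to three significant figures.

ΣG = 1/11.2 + 1/2.74 + 1/19.3 + 1/22.3 = 0.5509.
By the current-divider rule, I = I_total · G_k/ΣG = 23.9 × 0.09405 = 2.248 mA.

I ≈ 2.25 mA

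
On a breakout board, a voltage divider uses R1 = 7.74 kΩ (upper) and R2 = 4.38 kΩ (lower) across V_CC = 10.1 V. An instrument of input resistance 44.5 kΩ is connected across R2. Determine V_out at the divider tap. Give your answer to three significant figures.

The load sits in parallel with R2, giving an effective lower resistance R2' = R2·R_L/(R2+R_L) = 3.988 kΩ.
Then V_out = V_CC · R2'/(R1 + R2') = 10.1 × 3.988/11.73 = 3.434 V.

V_out ≈ 3.43 V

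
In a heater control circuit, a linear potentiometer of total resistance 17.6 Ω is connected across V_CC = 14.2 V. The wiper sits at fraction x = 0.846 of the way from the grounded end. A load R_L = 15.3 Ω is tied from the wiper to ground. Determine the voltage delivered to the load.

Split the track: R_lower = x·R_p = 14.89 Ω, R_upper = (1−x)·R_p = 2.710 Ω.
(x·R_p) ‖ R_L = 7.546 Ω.
Then V_out = V_CC · 7.546/(2.710 + 7.546) = 10.45 V.

V_out ≈ 10.4 V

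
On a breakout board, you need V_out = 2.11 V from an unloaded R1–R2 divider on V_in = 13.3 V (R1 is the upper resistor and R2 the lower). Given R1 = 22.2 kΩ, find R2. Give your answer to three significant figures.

R2 ≈ 4.19 kΩ

The divider ratio is R2/(R1+R2) = 2.11/13.3 = 0.1586.
R2 = R1 · 0.1586/(1 − 0.1586) = 4.186 kΩ.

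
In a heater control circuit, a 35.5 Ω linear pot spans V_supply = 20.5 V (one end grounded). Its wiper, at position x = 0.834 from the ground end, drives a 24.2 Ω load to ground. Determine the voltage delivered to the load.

V_out ≈ 14.2 V

Lower segment x·R_p = 29.61 Ω; upper segment (1−x)·R_p = 5.893 Ω.
(x·R_p) ‖ R_L = 13.32 Ω.
Then V_out = V_supply · 13.32/(5.893 + 13.32) = 14.21 V.
(Unloaded: V_out = x·V_supply = 17.1 V.)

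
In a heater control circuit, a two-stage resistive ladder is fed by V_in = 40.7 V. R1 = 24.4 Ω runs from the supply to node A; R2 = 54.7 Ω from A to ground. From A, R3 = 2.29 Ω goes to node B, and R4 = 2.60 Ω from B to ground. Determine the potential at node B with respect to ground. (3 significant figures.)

V_B ≈ 3.36 V

Node A sees R2 in parallel with the series input of stage 2, R3 + R4 = 4.890 Ω.
R2 ‖ (R3+R4) = 4.489 Ω.
V_A = 40.7 × 4.489/(24.4 + 4.489) = 6.324 V.
Then the unloaded second divider: V_B = V_A × R4/(R3+R4) = 6.324 × 0.5317 = 3.362 V.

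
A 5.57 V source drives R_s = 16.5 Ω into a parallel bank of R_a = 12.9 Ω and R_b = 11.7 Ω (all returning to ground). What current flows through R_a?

Parallel bank: R_p = 1/(1/12.9 + 1/11.7) = 6.135 Ω.
V_A by voltage divider: V_A = 5.57 × 6.135/(16.5 + 6.135) = 1.510 V.
Branch current I = V_A/R_a = 1.510/12.9 = 0.1170 A.

I ≈ 0.117 A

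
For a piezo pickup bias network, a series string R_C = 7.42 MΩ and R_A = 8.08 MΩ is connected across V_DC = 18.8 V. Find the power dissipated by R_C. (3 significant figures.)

P ≈ 10.9 µW

The common current is I = 18.8/15.50 = 1.213 µA.
P(R_C) = I²·R_C = (1.213)² × 7.42 = 10.92 µW.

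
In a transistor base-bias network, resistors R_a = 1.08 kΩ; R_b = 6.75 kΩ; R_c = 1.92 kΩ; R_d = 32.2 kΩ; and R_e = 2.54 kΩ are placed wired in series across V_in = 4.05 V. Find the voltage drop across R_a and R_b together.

Series total: ΣR = 1.08 + 6.75 + 1.92 + 32.2 + 2.54 = 44.49 kΩ.
R_{R_a..R_b} = 1.08 + 6.75 = 7.830 kΩ.
Voltage divider: V = V_in · (7.830 / 44.49) = 4.05 × 0.1760 = 0.7128 V.

V ≈ 0.713 V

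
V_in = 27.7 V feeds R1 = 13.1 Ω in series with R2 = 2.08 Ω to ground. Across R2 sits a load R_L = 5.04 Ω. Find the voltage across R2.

V_out ≈ 2.80 V

The load sits in parallel with R2, giving an effective lower resistance R2' = R2·R_L/(R2+R_L) = 1.472 Ω.
Voltage divider with the loaded lower leg: V_out = 27.7 × 1.472/(13.1 + 1.472) = 27.7 × 0.1010 = 2.799 V.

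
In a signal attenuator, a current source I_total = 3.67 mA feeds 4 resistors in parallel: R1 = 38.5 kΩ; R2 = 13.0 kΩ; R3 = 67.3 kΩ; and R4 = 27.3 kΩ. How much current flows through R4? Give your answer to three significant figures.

I ≈ 0.871 mA

ΣG = 1/38.5 + 1/13.0 + 1/67.3 + 1/27.3 = 0.1544.
By the current-divider rule, I = I_total · G_k/ΣG = 3.67 × 0.2373 = 0.8708 mA.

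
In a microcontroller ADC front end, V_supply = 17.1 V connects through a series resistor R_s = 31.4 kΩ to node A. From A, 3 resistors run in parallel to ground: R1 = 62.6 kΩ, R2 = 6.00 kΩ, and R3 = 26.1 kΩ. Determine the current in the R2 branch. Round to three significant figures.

I ≈ 0.359 mA

Combine the parallel branches: R_p = (1/62.6 + 1/6.00 + 1/26.1)⁻¹ = 4.526 kΩ.
Node voltage V_A = V_supply · R_p/(R_s + R_p) = 17.1 × 0.1260 = 2.154 V.
Branch current I = V_A/R2 = 2.154/6.00 = 0.3590 mA.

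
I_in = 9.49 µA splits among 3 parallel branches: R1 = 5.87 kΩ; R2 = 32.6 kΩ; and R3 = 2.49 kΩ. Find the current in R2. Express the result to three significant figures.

Total conductance ΣG = 1/5.87 + 1/32.6 + 1/2.49 = 0.6026 (units of 1/kΩ).
By the current-divider rule, I = I_in · G_k/ΣG = 9.49 × 0.05090 = 0.4830 µA.

I ≈ 0.483 µA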